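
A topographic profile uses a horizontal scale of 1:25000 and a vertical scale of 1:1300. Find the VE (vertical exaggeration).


VE = horizontal_scale / vertical_scale = 25000 / 1300 ≈ 19.2

19.2x


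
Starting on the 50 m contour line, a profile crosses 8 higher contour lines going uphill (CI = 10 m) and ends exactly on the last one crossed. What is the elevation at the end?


elevation = 50 + 8 * 10 = 130 m

130 m


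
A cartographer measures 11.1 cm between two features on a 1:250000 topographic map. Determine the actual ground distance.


ground = 11.1 cm * 250000 / 100 = 27750.0 m = 27.75 km

27.75 km


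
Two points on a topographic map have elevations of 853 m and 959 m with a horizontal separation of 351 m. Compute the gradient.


gradient = (959 - 853) / 351 = 106 / 351 = 0.302

0.302


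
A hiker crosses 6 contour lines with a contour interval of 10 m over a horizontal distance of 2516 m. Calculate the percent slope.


elevation change = 6 * 10 = 60 m
slope = 60 / 2516 * 100 = 2.4%

2.4%


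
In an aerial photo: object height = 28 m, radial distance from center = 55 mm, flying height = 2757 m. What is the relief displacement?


d = h * r / H = 28 * 55 / 2757 = 0.56 mm

0.56 mm


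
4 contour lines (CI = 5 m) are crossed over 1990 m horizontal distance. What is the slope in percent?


elevation change = 4 * 5 = 20 m
slope = 20 / 1990 * 100 = 1.0%

1.0%


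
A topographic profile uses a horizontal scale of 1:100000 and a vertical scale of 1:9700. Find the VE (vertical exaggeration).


VE = horizontal_scale / vertical_scale = 100000 / 9700 ≈ 10.3

10.3x


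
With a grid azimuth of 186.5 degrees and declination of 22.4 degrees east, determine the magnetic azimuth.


magnetic azimuth = grid azimuth - declination (east +ve)
mag_az = 186.5 - 22.4 = 164.1 degrees

164.1 degrees


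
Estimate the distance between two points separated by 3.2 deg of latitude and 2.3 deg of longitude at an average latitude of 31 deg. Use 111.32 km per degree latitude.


dlat_km = 3.2 * 111.32 = 356.224
dlon_km = 2.3 * 111.32 * cos(31) ≈ 219.466
dist = sqrt(356.224^2 + 219.466^2) ≈ 418.4 km

418.4 km


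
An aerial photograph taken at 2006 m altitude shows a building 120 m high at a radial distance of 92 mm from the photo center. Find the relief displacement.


d = h * r / H = 120 * 92 / 2006 = 5.5 mm

5.5 mm


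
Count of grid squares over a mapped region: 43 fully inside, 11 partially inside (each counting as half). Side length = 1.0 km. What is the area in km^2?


effective squares = 43 + 11 * 0.5 = 48.5
area = 48.5 * 1.0 = 48.5 km^2

48.5 km^2


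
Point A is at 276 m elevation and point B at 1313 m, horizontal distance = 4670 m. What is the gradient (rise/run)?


gradient = (1313 - 276) / 4670 = 1037 / 4670 = 0.2221

0.2221


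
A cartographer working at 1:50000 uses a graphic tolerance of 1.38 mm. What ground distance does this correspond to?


ground = 1.38 mm * 50000 / 1000 = 69.0 m

69.0 m


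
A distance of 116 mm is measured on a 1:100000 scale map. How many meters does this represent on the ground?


ground = 116 mm * 100000 / 1000 = 11600.0 m

11600.0 m


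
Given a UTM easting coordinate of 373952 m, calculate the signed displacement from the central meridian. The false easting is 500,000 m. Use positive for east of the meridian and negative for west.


displacement = 373952 - 500000 = -126048 m

-126048 m


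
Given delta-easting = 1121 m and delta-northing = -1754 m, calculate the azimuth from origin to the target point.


az = atan2(1121, -1754) = 147.4 deg
adjusted to 0-360: 147.4 degrees

147.4 degrees


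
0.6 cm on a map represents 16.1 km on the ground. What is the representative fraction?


ground = 16.1 km = 1610000 cm; RF denominator = ground / map = 1610000 / 0.6 ≈ 2683333; RF = 1:2683333

1:2683333


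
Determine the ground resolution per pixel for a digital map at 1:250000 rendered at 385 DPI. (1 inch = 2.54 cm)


pixel_cm = 2.54 / 385 ≈ 0.006597 cm
ground = pixel_cm * 250000 / 100 = 2.54 * 250000 / (385 * 100) = 635000 / 38500 ≈ 16.49 m

16.49 m


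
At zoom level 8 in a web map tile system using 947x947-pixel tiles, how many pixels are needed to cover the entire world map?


tiles per axis = 2^8 = 256
total tiles = 256^2 = 65536
pixels per axis = 256 * 947 = 242432
total pixels = 242432^2 = 58773274624

58773274624 pixels


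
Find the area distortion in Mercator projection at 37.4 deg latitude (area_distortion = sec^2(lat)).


area_distortion = 1/cos^2(37.4) = 1.585

1.585


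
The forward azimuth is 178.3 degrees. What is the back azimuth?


back azimuth = (178.3 + 180) mod 360 = 358.3 degrees

358.3 degrees


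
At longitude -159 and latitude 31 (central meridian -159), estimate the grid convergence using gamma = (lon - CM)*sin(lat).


gamma = (-159 - -159) * sin(31) = 0 * 0.515038 = 0.0 degrees

0.0 degrees


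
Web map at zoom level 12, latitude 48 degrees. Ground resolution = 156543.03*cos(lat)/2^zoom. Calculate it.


res = 156543.03 * cos(48) / 2^12 = 156543.03 * 0.66913061 / 4096 = 25.57 m/pixel

25.57 m/pixel


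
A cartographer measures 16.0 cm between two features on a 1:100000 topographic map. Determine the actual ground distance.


ground = 16.0 cm * 100000 / 100 = 16000.0 m = 16.0 km

16.0 km


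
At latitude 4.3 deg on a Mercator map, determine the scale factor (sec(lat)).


SF = 1 / cos(4.3) = 1 / 0.997185 = 1.003

1.003


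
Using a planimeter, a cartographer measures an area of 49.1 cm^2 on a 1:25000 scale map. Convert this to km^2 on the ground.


ground_area = 49.1 * (25000/100)^2 = 3068750.0 m^2 = 3.06875 km^2 ≈ 3.069 km^2

3.069 km^2


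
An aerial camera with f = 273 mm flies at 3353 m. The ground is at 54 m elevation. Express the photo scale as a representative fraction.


scale = f / (H - h) = 273 mm / 3299 m = 273 / 3299000 = 1:12084

1:12084


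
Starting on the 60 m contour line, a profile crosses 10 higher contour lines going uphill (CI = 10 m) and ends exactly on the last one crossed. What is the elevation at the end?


elevation = 60 + 10 * 10 = 160 m

160 m


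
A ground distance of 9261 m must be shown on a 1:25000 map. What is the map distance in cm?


map_cm = 9261 * 100 / 25000 = 37.044 cm ≈ 37.04 cm

37.04 cm


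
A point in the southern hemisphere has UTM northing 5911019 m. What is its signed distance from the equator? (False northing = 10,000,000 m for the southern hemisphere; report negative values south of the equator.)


For southern: actual = 5911019 - 10000000 = -4088981 m

-4088981 m


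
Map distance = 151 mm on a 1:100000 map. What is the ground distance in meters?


ground = 151 mm * 100000 / 1000 = 15100.0 m

15100.0 m


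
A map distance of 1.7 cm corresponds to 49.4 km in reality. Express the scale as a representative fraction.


ground = 49.4 km = 4940000 cm; RF denominator = ground / map = 4940000 / 1.7 ≈ 2905882; RF = 1:2905882

1:2905882


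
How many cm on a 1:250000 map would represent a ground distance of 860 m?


map_cm = 860 * 100 / 250000 = 0.344 cm ≈ 0.34 cm

0.34 cm


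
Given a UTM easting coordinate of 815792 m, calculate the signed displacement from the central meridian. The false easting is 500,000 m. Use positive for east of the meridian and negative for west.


displacement = 815792 - 500000 = 315792 m

315792 m


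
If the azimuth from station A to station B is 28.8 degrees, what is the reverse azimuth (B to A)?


back azimuth = (28.8 + 180) mod 360 = 208.8 degrees

208.8 degrees


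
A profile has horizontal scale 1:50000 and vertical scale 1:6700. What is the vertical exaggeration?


VE = horizontal_scale / vertical_scale = 50000 / 6700 ≈ 7.5

7.5x


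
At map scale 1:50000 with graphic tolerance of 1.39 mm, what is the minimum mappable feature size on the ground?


ground = 1.39 mm * 50000 / 1000 = 69.5 m

69.5 m


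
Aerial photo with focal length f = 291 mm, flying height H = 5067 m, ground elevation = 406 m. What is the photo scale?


scale = f / (H - h) = 291 mm / 4661 m = 291 / 4661000 = 1:16017

1:16017


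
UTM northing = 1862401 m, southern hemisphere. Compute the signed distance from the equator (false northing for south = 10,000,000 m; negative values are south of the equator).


For southern: actual = 1862401 - 10000000 = -8137599 m

-8137599 m


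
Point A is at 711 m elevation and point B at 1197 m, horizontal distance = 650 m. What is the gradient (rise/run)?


gradient = (1197 - 711) / 650 = 486 / 650 = 0.7477

0.7477


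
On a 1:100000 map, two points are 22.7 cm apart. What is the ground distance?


ground = 22.7 cm * 100000 / 100 = 22700.0 m = 22.7 km

22.7 km


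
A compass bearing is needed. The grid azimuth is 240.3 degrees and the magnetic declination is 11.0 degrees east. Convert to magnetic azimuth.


magnetic azimuth = grid azimuth - declination (east +ve)
mag_az = 240.3 - 11.0 = 229.3 degrees

229.3 degrees


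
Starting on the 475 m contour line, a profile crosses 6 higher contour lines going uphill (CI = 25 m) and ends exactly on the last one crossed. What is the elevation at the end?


elevation = 475 + 6 * 25 = 625 m

625 m


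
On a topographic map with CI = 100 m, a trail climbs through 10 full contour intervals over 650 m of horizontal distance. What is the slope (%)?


elevation change = 10 * 100 = 1000 m
slope = 1000 / 650 * 100 = 153.8%

153.8%


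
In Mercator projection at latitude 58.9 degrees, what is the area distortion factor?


area_distortion = 1/cos^2(58.9) = 3.748

3.748


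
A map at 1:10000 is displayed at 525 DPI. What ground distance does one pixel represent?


pixel_cm = 2.54 / 525 ≈ 0.004838 cm
ground = pixel_cm * 10000 / 100 = 2.54 * 10000 / (525 * 100) = 25400 / 52500 ≈ 0.48 m

0.48 m


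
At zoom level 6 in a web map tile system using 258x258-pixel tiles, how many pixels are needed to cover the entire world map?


tiles per axis = 2^6 = 64
total tiles = 64^2 = 4096
pixels per axis = 64 * 258 = 16512
total pixels = 16512^2 = 272646144

272646144 pixels


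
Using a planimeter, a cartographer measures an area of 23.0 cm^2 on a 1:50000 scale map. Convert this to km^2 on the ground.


ground_area = 23.0 * (50000/100)^2 = 5750000.0 m^2 = 5.75 km^2

5.75 km^2


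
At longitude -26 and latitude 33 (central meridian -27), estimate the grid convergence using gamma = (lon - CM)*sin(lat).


gamma = (-26 - -27) * sin(33) = 1 * 0.544639 = 0.545 degrees

0.545 degrees


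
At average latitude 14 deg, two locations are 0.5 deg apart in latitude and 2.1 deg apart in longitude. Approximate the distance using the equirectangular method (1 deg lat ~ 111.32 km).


dlat_km = 0.5 * 111.32 = 55.66
dlon_km = 2.1 * 111.32 * cos(14) ≈ 226.828
dist = sqrt(55.66^2 + 226.828^2) ≈ 233.6 km

233.6 km


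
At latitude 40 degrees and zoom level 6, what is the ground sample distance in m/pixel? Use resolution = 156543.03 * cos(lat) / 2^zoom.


res = 156543.03 * cos(40) / 2^6 = 156543.03 * 0.76604444 / 64 = 1873.73 m/pixel

1873.73 m/pixel


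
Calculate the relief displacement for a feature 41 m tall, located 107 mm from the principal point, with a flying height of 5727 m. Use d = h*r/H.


d = h * r / H = 41 * 107 / 5727 = 0.77 mm

0.77 mm


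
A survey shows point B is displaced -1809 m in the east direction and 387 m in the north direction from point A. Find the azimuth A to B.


az = atan2(-1809, 387) = -77.9 deg
adjusted to 0-360: 282.1 degrees

282.1 degrees


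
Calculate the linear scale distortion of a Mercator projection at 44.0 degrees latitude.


SF = 1 / cos(44.0) = 1 / 0.71934 = 1.39

1.39


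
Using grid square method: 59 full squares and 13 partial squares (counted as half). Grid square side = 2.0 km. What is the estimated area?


effective squares = 59 + 13 * 0.5 = 65.5
area = 65.5 * 4.0 = 262.0 km^2

262.0 km^2


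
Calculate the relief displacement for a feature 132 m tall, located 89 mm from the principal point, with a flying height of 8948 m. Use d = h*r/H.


d = h * r / H = 132 * 89 / 8948 = 1.31 mm

1.31 mm


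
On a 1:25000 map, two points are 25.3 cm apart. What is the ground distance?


ground = 25.3 cm * 25000 / 100 = 6325.0 m = 6.325 km

6.325 km


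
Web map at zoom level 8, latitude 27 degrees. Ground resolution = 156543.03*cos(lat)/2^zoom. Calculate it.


res = 156543.03 * cos(27) / 2^8 = 156543.03 * 0.89100652 / 256 = 544.85 m/pixel

544.85 m/pixel


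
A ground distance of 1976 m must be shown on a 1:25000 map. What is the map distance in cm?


map_cm = 1976 * 100 / 25000 = 7.904 cm ≈ 7.9 cm

7.9 cm


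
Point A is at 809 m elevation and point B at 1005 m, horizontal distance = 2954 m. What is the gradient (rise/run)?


gradient = (1005 - 809) / 2954 = 196 / 2954 = 0.0664

0.0664


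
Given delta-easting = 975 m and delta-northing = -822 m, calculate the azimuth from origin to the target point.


az = atan2(975, -822) = 130.1 deg
adjusted to 0-360: 130.1 degrees

130.1 degrees


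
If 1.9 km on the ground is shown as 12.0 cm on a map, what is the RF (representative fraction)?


ground = 1.9 km = 190000 cm; RF denominator = ground / map = 190000 / 12.0 ≈ 15833; RF = 1:15833

1:15833


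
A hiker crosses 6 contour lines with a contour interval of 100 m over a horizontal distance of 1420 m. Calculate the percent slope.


elevation change = 6 * 100 = 600 m
slope = 600 / 1420 * 100 = 42.3%

42.3%


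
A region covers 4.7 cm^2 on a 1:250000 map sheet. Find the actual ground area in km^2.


ground_area = 4.7 * (250000/100)^2 = 29375000.0 m^2 = 29.375 km^2

29.375 km^2


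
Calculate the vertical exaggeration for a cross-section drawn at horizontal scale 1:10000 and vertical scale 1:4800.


VE = horizontal_scale / vertical_scale = 10000 / 4800 ≈ 2.1

2.1x


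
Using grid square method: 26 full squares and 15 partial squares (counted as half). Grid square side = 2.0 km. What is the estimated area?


effective squares = 26 + 15 * 0.5 = 33.5
area = 33.5 * 4.0 = 134.0 km^2

134.0 km^2


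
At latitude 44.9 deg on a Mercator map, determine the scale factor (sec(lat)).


SF = 1 / cos(44.9) = 1 / 0.70834 = 1.412

1.412


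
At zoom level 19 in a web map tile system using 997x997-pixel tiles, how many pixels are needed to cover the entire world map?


tiles per axis = 2^19 = 524288
total tiles = 524288^2 = 274877906944
pixels per axis = 524288 * 997 = 522715136
total pixels = 522715136^2 = 273231113403498496

273231113403498496 pixels


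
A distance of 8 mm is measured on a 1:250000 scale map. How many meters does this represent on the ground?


ground = 8 mm * 250000 / 1000 = 2000.0 m

2000.0 m


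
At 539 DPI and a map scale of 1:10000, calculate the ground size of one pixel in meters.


pixel_cm = 2.54 / 539 ≈ 0.004712 cm
ground = pixel_cm * 10000 / 100 = 2.54 * 10000 / (539 * 100) = 25400 / 53900 ≈ 0.47 m

0.47 m


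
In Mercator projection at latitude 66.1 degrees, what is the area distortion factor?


area_distortion = 1/cos^2(66.1) = 6.092

6.092


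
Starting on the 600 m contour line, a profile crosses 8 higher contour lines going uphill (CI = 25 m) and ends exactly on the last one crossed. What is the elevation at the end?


elevation = 600 + 8 * 25 = 800 m

800 m


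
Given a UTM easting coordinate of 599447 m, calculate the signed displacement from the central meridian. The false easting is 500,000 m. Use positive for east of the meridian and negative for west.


displacement = 599447 - 500000 = 99447 m

99447 m


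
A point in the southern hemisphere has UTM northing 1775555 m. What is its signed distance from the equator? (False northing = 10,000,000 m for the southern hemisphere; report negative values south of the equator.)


For southern: actual = 1775555 - 10000000 = -8224445 m

-8224445 m


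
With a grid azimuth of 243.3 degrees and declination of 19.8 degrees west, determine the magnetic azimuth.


magnetic azimuth = grid azimuth - declination (east +ve)
mag_az = 243.3 - -19.8 = 263.1 degrees

263.1 degrees


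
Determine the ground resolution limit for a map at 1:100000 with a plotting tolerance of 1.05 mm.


ground = 1.05 mm * 100000 / 1000 = 105.0 m

105.0 m


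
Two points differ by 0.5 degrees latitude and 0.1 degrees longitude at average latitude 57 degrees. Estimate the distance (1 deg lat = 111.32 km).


dlat_km = 0.5 * 111.32 = 55.66
dlon_km = 0.1 * 111.32 * cos(57) ≈ 6.063
dist = sqrt(55.66^2 + 6.063^2) ≈ 56.0 km

56.0 km


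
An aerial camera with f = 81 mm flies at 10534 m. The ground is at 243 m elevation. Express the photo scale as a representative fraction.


scale = f / (H - h) = 81 mm / 10291 m = 81 / 10291000 = 1:127049

1:127049


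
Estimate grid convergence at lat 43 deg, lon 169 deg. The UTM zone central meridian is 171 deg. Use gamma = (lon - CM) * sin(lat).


gamma = (169 - 171) * sin(43) = -2 * 0.681998 = -1.364 degrees

-1.364 degrees


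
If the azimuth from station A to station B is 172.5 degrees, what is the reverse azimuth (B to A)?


back azimuth = (172.5 + 180) mod 360 = 352.5 degrees

352.5 degrees


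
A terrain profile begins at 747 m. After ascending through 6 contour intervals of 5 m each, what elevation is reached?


elevation = 747 + 6 * 5 = 777 m

777 m


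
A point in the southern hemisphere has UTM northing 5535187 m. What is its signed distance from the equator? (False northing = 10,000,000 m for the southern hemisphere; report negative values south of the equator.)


For southern: actual = 5535187 - 10000000 = -4464813 m

-4464813 m


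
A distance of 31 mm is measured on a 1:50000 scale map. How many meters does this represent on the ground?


ground = 31 mm * 50000 / 1000 = 1550.0 m

1550.0 m


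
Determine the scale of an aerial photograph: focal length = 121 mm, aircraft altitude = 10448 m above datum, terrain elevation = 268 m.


scale = f / (H - h) = 121 mm / 10180 m = 121 / 10180000 = 1:84132

1:84132


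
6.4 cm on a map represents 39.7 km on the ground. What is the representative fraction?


ground = 39.7 km = 3970000 cm; RF denominator = ground / map = 3970000 / 6.4 ≈ 620313; RF = 1:620313

1:620313


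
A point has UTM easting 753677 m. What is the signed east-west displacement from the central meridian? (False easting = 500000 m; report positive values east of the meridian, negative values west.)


displacement = 753677 - 500000 = 253677 m

253677 m


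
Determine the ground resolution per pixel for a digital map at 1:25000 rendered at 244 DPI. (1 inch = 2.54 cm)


pixel_cm = 2.54 / 244 ≈ 0.01041 cm
ground = pixel_cm * 25000 / 100 = 2.54 * 25000 / (244 * 100) = 63500 / 24400 ≈ 2.6 m

2.6 m


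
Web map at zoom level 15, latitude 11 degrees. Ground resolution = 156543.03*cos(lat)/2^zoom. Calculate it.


res = 156543.03 * cos(11) / 2^15 = 156543.03 * 0.98162718 / 32768 = 4.69 m/pixel

4.69 m/pixel


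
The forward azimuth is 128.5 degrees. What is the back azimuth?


back azimuth = (128.5 + 180) mod 360 = 308.5 degrees

308.5 degrees


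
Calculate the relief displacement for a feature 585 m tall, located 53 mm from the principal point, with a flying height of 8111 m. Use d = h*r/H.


d = h * r / H = 585 * 53 / 8111 = 3.82 mm

3.82 mm


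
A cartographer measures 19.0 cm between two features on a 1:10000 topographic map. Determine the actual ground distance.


ground = 19.0 cm * 10000 / 100 = 1900.0 m = 1.9 km

1.9 km


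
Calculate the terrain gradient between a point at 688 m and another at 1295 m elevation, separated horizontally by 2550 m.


gradient = (1295 - 688) / 2550 = 607 / 2550 = 0.238

0.238


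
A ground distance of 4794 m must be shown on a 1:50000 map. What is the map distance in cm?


map_cm = 4794 * 100 / 50000 = 9.588 cm ≈ 9.59 cm

9.59 cm


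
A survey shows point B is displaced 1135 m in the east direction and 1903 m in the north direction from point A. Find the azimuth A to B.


az = atan2(1135, 1903) = 30.8 deg
adjusted to 0-360: 30.8 degrees

30.8 degrees


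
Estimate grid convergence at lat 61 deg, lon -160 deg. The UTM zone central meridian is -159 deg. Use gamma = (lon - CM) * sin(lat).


gamma = (-160 - -159) * sin(61) = -1 * 0.87462 = -0.875 degrees

-0.875 degrees


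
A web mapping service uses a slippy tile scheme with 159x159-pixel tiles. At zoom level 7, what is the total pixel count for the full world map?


tiles per axis = 2^7 = 128
total tiles = 128^2 = 16384
pixels per axis = 128 * 159 = 20352
total pixels = 20352^2 = 414203904

414203904 pixels


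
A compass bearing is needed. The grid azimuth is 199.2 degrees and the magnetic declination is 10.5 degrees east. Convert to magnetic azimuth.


magnetic azimuth = grid azimuth - declination (east +ve)
mag_az = 199.2 - 10.5 = 188.7 degrees

188.7 degrees


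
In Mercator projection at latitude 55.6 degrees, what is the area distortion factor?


area_distortion = 1/cos^2(55.6) = 3.133

3.133


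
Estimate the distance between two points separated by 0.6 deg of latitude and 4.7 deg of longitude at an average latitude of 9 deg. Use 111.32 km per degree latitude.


dlat_km = 0.6 * 111.32 = 66.792
dlon_km = 4.7 * 111.32 * cos(9) ≈ 516.762
dist = sqrt(66.792^2 + 516.762^2) ≈ 521.1 km

521.1 km


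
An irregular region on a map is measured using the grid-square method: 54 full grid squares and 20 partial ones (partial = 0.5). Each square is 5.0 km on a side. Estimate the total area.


effective squares = 54 + 20 * 0.5 = 64.0
area = 64.0 * 25.0 = 1600.0 km^2

1600.0 km^2


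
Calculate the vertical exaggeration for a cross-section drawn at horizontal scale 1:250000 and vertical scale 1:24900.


VE = horizontal_scale / vertical_scale = 250000 / 24900 ≈ 10.0

10.0x


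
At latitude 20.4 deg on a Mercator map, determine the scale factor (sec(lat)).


SF = 1 / cos(20.4) = 1 / 0.937282 = 1.067

1.067


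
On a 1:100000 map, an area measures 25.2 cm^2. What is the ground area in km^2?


ground_area = 25.2 * (100000/100)^2 = 25200000.0 m^2 = 25.2 km^2

25.2 km^2


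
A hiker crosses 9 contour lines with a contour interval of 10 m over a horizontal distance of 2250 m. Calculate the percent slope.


elevation change = 9 * 10 = 90 m
slope = 90 / 2250 * 100 = 4.0%

4.0%


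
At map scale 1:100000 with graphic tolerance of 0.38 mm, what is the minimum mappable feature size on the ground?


ground = 0.38 mm * 100000 / 1000 = 38.0 m

38.0 m


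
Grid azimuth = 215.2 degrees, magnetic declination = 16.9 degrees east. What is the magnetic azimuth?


magnetic azimuth = grid azimuth - declination (east +ve)
mag_az = 215.2 - 16.9 = 198.3 degrees

198.3 degrees


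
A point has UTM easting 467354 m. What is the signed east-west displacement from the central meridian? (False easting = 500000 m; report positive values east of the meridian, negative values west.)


displacement = 467354 - 500000 = -32646 m

-32646 m


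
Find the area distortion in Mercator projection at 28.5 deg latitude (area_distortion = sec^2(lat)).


area_distortion = 1/cos^2(28.5) = 1.295

1.295


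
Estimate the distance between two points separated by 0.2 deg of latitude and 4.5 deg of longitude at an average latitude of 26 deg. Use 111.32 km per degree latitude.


dlat_km = 0.2 * 111.32 = 22.264
dlon_km = 4.5 * 111.32 * cos(26) ≈ 450.242
dist = sqrt(22.264^2 + 450.242^2) ≈ 450.8 km

450.8 km


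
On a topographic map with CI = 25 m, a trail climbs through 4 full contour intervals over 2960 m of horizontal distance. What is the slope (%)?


elevation change = 4 * 25 = 100 m
slope = 100 / 2960 * 100 = 3.4%

3.4%


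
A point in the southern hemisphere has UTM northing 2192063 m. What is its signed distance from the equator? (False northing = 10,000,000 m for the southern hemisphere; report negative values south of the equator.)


For southern: actual = 2192063 - 10000000 = -7807937 m

-7807937 m


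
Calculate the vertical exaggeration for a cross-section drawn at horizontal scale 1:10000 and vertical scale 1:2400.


VE = horizontal_scale / vertical_scale = 10000 / 2400 ≈ 4.2

4.2x


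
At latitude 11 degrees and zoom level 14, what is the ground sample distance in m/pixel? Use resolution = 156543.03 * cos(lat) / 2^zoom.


res = 156543.03 * cos(11) / 2^14 = 156543.03 * 0.98162718 / 16384 = 9.38 m/pixel

9.38 m/pixel


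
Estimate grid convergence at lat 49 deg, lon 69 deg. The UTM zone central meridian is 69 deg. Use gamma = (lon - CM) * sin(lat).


gamma = (69 - 69) * sin(49) = 0 * 0.75471 = 0.0 degrees

0.0 degrees


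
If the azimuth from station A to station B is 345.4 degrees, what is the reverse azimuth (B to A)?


back azimuth = (345.4 + 180) mod 360 = 165.4 degrees

165.4 degrees


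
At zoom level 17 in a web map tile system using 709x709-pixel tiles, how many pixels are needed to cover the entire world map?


tiles per axis = 2^17 = 131072
total tiles = 131072^2 = 17179869184
pixels per axis = 131072 * 709 = 92930048
total pixels = 92930048^2 = 8635993821282304

8635993821282304 pixels


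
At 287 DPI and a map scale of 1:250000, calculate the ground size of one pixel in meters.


pixel_cm = 2.54 / 287 ≈ 0.00885 cm
ground = pixel_cm * 250000 / 100 = 2.54 * 250000 / (287 * 100) = 635000 / 28700 ≈ 22.13 m

22.13 m


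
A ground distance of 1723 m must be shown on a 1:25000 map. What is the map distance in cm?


map_cm = 1723 * 100 / 25000 = 6.892 cm ≈ 6.89 cm

6.89 cm


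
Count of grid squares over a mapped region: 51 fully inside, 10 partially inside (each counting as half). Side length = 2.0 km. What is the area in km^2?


effective squares = 51 + 10 * 0.5 = 56.0
area = 56.0 * 4.0 = 224.0 km^2

224.0 km^2


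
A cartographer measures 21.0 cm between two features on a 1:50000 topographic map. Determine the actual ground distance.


ground = 21.0 cm * 50000 / 100 = 10500.0 m = 10.5 km

10.5 km


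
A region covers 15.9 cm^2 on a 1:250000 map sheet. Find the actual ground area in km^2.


ground_area = 15.9 * (250000/100)^2 = 99375000.0 m^2 = 99.375 km^2

99.375 km^2


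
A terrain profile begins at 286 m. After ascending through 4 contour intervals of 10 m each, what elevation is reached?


elevation = 286 + 4 * 10 = 326 m

326 m


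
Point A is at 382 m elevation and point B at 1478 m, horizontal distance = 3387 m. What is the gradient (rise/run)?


gradient = (1478 - 382) / 3387 = 1096 / 3387 = 0.3236

0.3236


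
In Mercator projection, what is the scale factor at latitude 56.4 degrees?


SF = 1 / cos(56.4) = 1 / 0.553392 = 1.807

1.807


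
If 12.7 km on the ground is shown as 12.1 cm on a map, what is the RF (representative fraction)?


ground = 12.7 km = 1270000 cm; RF denominator = ground / map = 1270000 / 12.1 ≈ 104959; RF = 1:104959

1:104959


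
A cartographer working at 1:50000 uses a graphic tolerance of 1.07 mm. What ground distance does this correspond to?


ground = 1.07 mm * 50000 / 1000 = 53.5 m

53.5 m


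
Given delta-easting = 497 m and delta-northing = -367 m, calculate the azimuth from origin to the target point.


az = atan2(497, -367) = 126.4 deg
adjusted to 0-360: 126.4 degrees

126.4 degrees


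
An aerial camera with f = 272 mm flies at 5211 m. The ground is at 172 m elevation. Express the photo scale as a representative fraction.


scale = f / (H - h) = 272 mm / 5039 m = 272 / 5039000 = 1:18526

1:18526


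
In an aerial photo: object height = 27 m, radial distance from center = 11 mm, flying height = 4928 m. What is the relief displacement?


d = h * r / H = 27 * 11 / 4928 = 0.06 mm

0.06 mm


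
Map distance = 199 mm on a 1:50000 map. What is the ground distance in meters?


ground = 199 mm * 50000 / 1000 = 9950.0 m

9950.0 m


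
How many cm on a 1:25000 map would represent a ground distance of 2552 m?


map_cm = 2552 * 100 / 25000 = 10.208 cm ≈ 10.21 cm

10.21 cm


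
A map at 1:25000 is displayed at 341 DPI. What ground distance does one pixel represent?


pixel_cm = 2.54 / 341 ≈ 0.007449 cm
ground = pixel_cm * 25000 / 100 = 2.54 * 25000 / (341 * 100) = 63500 / 34100 ≈ 1.86 m

1.86 m


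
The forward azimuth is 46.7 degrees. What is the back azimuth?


back azimuth = (46.7 + 180) mod 360 = 226.7 degrees

226.7 degrees


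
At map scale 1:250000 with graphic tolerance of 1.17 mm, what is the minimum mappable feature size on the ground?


ground = 1.17 mm * 250000 / 1000 = 292.5 m

292.5 m


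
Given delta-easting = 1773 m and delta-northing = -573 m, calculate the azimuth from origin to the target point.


az = atan2(1773, -573) = 107.9 deg
adjusted to 0-360: 107.9 degrees

107.9 degrees


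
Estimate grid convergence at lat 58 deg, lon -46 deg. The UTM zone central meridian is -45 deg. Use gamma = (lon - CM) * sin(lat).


gamma = (-46 - -45) * sin(58) = -1 * 0.848048 = -0.848 degrees

-0.848 degrees


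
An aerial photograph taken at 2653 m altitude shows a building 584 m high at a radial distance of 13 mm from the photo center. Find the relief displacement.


d = h * r / H = 584 * 13 / 2653 = 2.86 mm

2.86 mm


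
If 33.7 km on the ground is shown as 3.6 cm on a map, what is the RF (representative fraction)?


ground = 33.7 km = 3370000 cm; RF denominator = ground / map = 3370000 / 3.6 ≈ 936111; RF = 1:936111

1:936111


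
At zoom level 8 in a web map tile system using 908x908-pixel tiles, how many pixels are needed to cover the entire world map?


tiles per axis = 2^8 = 256
total tiles = 256^2 = 65536
pixels per axis = 256 * 908 = 232448
total pixels = 232448^2 = 54032072704

54032072704 pixels


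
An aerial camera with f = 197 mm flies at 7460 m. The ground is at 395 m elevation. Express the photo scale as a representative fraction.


scale = f / (H - h) = 197 mm / 7065 m = 197 / 7065000 = 1:35863

1:35863


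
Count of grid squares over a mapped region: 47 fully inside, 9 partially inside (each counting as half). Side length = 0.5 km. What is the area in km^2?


effective squares = 47 + 9 * 0.5 = 51.5
area = 51.5 * 0.25 = 12.875 km^2

12.875 km^2


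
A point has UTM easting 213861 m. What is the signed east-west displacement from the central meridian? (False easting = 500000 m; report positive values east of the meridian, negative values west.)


displacement = 213861 - 500000 = -286139 m

-286139 m


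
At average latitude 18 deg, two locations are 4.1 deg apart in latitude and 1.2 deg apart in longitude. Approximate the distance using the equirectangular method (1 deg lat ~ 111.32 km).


dlat_km = 4.1 * 111.32 = 456.412
dlon_km = 1.2 * 111.32 * cos(18) ≈ 127.046
dist = sqrt(456.412^2 + 127.046^2) ≈ 473.8 km

473.8 km


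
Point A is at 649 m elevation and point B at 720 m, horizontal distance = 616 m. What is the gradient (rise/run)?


gradient = (720 - 649) / 616 = 71 / 616 = 0.1153

0.1153


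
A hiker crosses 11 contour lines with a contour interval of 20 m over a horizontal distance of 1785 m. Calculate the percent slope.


elevation change = 11 * 20 = 220 m
slope = 220 / 1785 * 100 = 12.3%

12.3%


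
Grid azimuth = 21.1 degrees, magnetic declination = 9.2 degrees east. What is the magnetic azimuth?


magnetic azimuth = grid azimuth - declination (east +ve)
mag_az = 21.1 - 9.2 = 11.9 degrees

11.9 degrees


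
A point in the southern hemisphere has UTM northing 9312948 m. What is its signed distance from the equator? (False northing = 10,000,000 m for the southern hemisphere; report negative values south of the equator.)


For southern: actual = 9312948 - 10000000 = -687052 m

-687052 m


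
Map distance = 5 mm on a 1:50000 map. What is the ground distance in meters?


ground = 5 mm * 50000 / 1000 = 250.0 m

250.0 m


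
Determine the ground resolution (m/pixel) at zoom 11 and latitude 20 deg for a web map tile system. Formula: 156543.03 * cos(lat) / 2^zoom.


res = 156543.03 * cos(20) / 2^11 = 156543.03 * 0.93969262 / 2048 = 71.83 m/pixel

71.83 m/pixel


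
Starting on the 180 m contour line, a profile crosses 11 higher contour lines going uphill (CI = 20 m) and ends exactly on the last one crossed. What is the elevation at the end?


elevation = 180 + 11 * 20 = 400 m

400 m


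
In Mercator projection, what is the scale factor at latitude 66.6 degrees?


SF = 1 / cos(66.6) = 1 / 0.397148 = 2.518

2.518


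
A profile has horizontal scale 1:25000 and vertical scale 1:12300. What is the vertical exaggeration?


VE = horizontal_scale / vertical_scale = 25000 / 12300 ≈ 2.0

2.0x


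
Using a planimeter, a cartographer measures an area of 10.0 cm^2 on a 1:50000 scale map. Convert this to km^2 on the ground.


ground_area = 10.0 * (50000/100)^2 = 2500000.0 m^2 = 2.5 km^2

2.5 km^2


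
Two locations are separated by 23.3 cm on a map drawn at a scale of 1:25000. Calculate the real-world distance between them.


ground = 23.3 cm * 25000 / 100 = 5825.0 m = 5.825 km

5.825 km


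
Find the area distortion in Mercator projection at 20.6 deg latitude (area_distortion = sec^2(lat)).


area_distortion = 1/cos^2(20.6) = 1.141

1.141


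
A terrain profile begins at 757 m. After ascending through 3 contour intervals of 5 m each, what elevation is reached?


elevation = 757 + 3 * 5 = 772 m

772 m


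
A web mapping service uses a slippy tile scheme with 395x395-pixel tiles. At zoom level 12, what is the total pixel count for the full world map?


tiles per axis = 2^12 = 4096
total tiles = 4096^2 = 16777216
pixels per axis = 4096 * 395 = 1617920
total pixels = 1617920^2 = 2617665126400

2617665126400 pixels


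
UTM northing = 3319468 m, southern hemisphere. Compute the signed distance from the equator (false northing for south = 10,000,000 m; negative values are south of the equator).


For southern: actual = 3319468 - 10000000 = -6680532 m

-6680532 m


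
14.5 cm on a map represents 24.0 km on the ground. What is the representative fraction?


ground = 24.0 km = 2400000 cm; RF denominator = ground / map = 2400000 / 14.5 ≈ 165517; RF = 1:165517

1:165517


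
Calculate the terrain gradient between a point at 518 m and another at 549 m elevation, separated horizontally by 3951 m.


gradient = (549 - 518) / 3951 = 31 / 3951 = 0.0078

0.0078


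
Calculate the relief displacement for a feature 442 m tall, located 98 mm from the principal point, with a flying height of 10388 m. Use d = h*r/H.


d = h * r / H = 442 * 98 / 10388 = 4.17 mm

4.17 mm


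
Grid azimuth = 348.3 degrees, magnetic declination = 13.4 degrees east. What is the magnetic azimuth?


magnetic azimuth = grid azimuth - declination (east +ve)
mag_az = 348.3 - 13.4 = 334.9 degrees

334.9 degrees


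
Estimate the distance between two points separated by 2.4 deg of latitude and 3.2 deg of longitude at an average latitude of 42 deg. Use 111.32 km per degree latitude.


dlat_km = 2.4 * 111.32 = 267.168
dlon_km = 3.2 * 111.32 * cos(42) ≈ 264.726
dist = sqrt(267.168^2 + 264.726^2) ≈ 376.1 km

376.1 km


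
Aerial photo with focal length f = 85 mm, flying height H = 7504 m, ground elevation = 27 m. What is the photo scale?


scale = f / (H - h) = 85 mm / 7477 m = 85 / 7477000 = 1:87965

1:87965


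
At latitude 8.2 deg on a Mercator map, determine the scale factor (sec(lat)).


SF = 1 / cos(8.2) = 1 / 0.989776 = 1.01

1.01


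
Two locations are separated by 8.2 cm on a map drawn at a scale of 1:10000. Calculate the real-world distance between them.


ground = 8.2 cm * 10000 / 100 = 820.0 m

820.0 m


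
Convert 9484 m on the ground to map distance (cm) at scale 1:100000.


map_cm = 9484 * 100 / 100000 = 9.484 cm ≈ 9.48 cm

9.48 cm


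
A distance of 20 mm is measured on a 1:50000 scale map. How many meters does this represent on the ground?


ground = 20 mm * 50000 / 1000 = 1000.0 m

1000.0 m


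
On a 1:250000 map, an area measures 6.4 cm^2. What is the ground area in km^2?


ground_area = 6.4 * (250000/100)^2 = 40000000.0 m^2 = 40.0 km^2

40.0 km^2


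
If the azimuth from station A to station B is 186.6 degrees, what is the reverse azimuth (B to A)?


back azimuth = (186.6 + 180) mod 360 = 6.6 degrees

6.6 degrees


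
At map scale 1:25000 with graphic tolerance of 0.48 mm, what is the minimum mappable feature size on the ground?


ground = 0.48 mm * 25000 / 1000 = 12.0 m

12.0 m


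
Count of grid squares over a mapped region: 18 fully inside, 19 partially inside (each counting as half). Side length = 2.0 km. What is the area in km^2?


effective squares = 18 + 19 * 0.5 = 27.5
area = 27.5 * 4.0 = 110.0 km^2

110.0 km^2


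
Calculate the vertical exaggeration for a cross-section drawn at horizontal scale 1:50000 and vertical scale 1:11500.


VE = horizontal_scale / vertical_scale = 50000 / 11500 ≈ 4.3

4.3x


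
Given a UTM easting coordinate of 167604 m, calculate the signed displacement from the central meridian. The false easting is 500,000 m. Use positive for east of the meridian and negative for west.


displacement = 167604 - 500000 = -332396 m

-332396 m


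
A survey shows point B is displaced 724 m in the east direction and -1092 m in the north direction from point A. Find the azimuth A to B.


az = atan2(724, -1092) = 146.5 deg
adjusted to 0-360: 146.5 degrees

146.5 degrees


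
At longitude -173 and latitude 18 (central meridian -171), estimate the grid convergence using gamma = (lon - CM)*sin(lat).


gamma = (-173 - -171) * sin(18) = -2 * 0.309017 = -0.618 degrees

-0.618 degrees


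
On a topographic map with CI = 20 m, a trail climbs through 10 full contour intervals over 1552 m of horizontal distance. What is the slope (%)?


elevation change = 10 * 20 = 200 m
slope = 200 / 1552 * 100 = 12.9%

12.9%


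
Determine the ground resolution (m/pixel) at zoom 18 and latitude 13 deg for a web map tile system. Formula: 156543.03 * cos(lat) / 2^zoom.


res = 156543.03 * cos(13) / 2^18 = 156543.03 * 0.97437006 / 262144 = 0.58 m/pixel

0.58 m/pixel


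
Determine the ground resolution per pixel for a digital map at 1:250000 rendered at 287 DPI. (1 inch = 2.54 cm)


pixel_cm = 2.54 / 287 ≈ 0.00885 cm
ground = pixel_cm * 250000 / 100 = 2.54 * 250000 / (287 * 100) = 635000 / 28700 ≈ 22.13 m

22.13 m


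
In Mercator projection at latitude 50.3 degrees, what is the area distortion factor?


area_distortion = 1/cos^2(50.3) = 2.451

2.451


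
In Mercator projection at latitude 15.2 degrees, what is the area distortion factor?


area_distortion = 1/cos^2(15.2) = 1.074

1.074


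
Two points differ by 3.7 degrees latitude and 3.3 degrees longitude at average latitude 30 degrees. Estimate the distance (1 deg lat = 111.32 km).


dlat_km = 3.7 * 111.32 = 411.884
dlon_km = 3.3 * 111.32 * cos(30) ≈ 318.14
dist = sqrt(411.884^2 + 318.14^2) ≈ 520.4 km

520.4 km


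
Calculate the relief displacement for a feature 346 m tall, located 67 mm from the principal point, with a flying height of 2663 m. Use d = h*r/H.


d = h * r / H = 346 * 67 / 2663 = 8.71 mm

8.71 mm


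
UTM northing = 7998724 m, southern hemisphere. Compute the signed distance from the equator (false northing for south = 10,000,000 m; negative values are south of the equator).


For southern: actual = 7998724 - 10000000 = -2001276 m

-2001276 m
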